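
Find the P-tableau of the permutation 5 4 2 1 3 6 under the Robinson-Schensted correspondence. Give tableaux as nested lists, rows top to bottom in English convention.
P = [[1, 3, 6], [2], [4], [5]]

Insert 5: appended to row 1. P = [[5]].
Insert 4: 4 bumps 5 from row 1; 5 starts row 2. P = [[4], [5]].
Insert 2: 2 bumps 4 from row 1; 4 bumps 5 from row 2; 5 starts row 3. P = [[2], [4], [5]].
Insert 1: 1 bumps 2 from row 1; 2 bumps 4 from row 2; 4 bumps 5 from row 3; 5 starts row 4. P = [[1], [2], [4], [5]].
Insert 3: appended to row 1. P = [[1, 3], [2], [4], [5]].
Insert 6: appended to row 1. P = [[1, 3, 6], [2], [4], [5]].

So P = [[1, 3, 6], [2], [4], [5]].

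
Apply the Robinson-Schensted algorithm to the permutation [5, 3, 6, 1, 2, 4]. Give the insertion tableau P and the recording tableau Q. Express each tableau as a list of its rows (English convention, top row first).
Insert each entry of the permutation into P by Schensted row insertion, recording in Q the position of each new cell.

Insert 5: appended to row 1. P = [[5]].
Insert 3: 3 bumps 5 from row 1; 5 starts row 2. P = [[3], [5]].
Insert 6: appended to row 1. P = [[3, 6], [5]].
Insert 1: 1 bumps 3 from row 1; 3 bumps 5 from row 2; 5 starts row 3. P = [[1, 6], [3], [5]].
Insert 2: 2 bumps 6 from row 1; 6 appends to row 2. P = [[1, 2], [3, 6], [5]].
Insert 4: appended to row 1. P = [[1, 2, 4], [3, 6], [5]].

So P = [[1, 2, 4], [3, 6], [5]], Q = [[1, 3, 6], [2, 5], [4]].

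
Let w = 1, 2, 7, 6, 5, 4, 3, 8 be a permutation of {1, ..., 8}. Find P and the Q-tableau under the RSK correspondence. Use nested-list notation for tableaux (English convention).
Insert each entry of the permutation into P by Schensted row insertion, recording in Q the position of each new cell.

Insert 1: appended to row 1. P = [[1]].
Insert 2: appended to row 1. P = [[1, 2]].
Insert 7: appended to row 1. P = [[1, 2, 7]].
Insert 6: 6 bumps 7 from row 1; 7 starts row 2. P = [[1, 2, 6], [7]].
Insert 5: 5 bumps 6 from row 1; 6 bumps 7 from row 2; 7 starts row 3. P = [[1, 2, 5], [6], [7]].
Insert 4: 4 bumps 5 from row 1; 5 bumps 6 from row 2; 6 bumps 7 from row 3; 7 starts row 4. P = [[1, 2, 4], [5], [6], [7]].
Insert 3: 3 bumps 4 from row 1; 4 bumps 5 from row 2; 5 bumps 6 from row 3; 6 bumps 7 from row 4; 7 starts row 5. P = [[1, 2, 3], [4], [5], [6], [7]].
Insert 8: appended to row 1. P = [[1, 2, 3, 8], [4], [5], [6], [7]].

So P = [[1, 2, 3, 8], [4], [5], [6], [7]], Q = [[1, 2, 3, 8], [4], [5], [6], [7]].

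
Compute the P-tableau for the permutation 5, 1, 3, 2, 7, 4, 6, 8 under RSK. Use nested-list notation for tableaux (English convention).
Insert 5: appended to row 1. P = [[5]].
Insert 1: 1 bumps 5 from row 1; 5 starts row 2. P = [[1], [5]].
Insert 3: appended to row 1. P = [[1, 3], [5]].
Insert 2: 2 bumps 3 from row 1; 3 bumps 5 from row 2; 5 starts row 3. P = [[1, 2], [3], [5]].
Insert 7: appended to row 1. P = [[1, 2, 7], [3], [5]].
Insert 4: 4 bumps 7 from row 1; 7 appends to row 2. P = [[1, 2, 4], [3, 7], [5]].
Insert 6: appended to row 1. P = [[1, 2, 4, 6], [3, 7], [5]].
Insert 8: appended to row 1. P = [[1, 2, 4, 6, 8], [3, 7], [5]].

So P = [[1, 2, 4, 6, 8], [3, 7], [5]].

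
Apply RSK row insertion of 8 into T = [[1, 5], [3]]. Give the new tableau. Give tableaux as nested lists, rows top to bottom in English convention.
8 is larger than every entry of row 1, so it is appended to row 1. The new tableau is [[1, 5, 8], [3]].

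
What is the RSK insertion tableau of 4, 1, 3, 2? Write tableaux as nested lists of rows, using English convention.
After inserting 4: P = [[4]].
After inserting 1: P = [[1], [4]].
After inserting 3: P = [[1, 3], [4]].
After inserting 2: P = [[1, 2], [3], [4]].

So P = [[1, 2], [3], [4]].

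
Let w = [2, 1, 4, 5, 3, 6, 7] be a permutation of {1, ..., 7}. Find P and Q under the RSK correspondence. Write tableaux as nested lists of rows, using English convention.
P = [[1, 3, 5, 6, 7], [2, 4]], Q = [[1, 3, 4, 6, 7], [2, 5]]

Insert each entry of the permutation into P by Schensted row insertion, recording in Q the position of each new cell.

Insert 2: appended to row 1. P = [[2]], Q = [[1]].
Insert 1: 1 bumps 2 from row 1; 2 starts row 2. P = [[1], [2]], Q = [[1], [2]].
Insert 4: appended to row 1. P = [[1, 4], [2]], Q = [[1, 3], [2]].
Insert 5: appended to row 1. P = [[1, 4, 5], [2]], Q = [[1, 3, 4], [2]].
Insert 3: 3 bumps 4 from row 1; 4 appends to row 2. P = [[1, 3, 5], [2, 4]], Q = [[1, 3, 4], [2, 5]].
Insert 6: appended to row 1. P = [[1, 3, 5, 6], [2, 4]], Q = [[1, 3, 4, 6], [2, 5]].
Insert 7: appended to row 1. P = [[1, 3, 5, 6, 7], [2, 4]], Q = [[1, 3, 4, 6, 7], [2, 5]].

So P = [[1, 3, 5, 6, 7], [2, 4]], Q = [[1, 3, 4, 6, 7], [2, 5]].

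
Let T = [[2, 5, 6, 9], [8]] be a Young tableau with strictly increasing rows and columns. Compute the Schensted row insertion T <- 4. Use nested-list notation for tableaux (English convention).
[[2, 4, 6, 9], [5], [8]]

In row 1, 4 replaces 5 (the leftmost entry greater than 4); 5 is bumped to row 2. In row 2, 5 replaces 8 (the leftmost entry greater than 5); 8 is bumped to row 3. 8 starts a new row 3. The new tableau is [[2, 4, 6, 9], [5], [8]].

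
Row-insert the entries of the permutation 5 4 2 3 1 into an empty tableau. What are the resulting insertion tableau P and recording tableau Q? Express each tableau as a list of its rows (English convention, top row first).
Insert each entry of the permutation into P by Schensted row insertion, recording in Q the position of each new cell.

Insert 5: appended to row 1. P = [[5]].
Insert 4: 4 bumps 5 from row 1; 5 starts row 2. P = [[4], [5]].
Insert 2: 2 bumps 4 from row 1; 4 bumps 5 from row 2; 5 starts row 3. P = [[2], [4], [5]].
Insert 3: appended to row 1. P = [[2, 3], [4], [5]].
Insert 1: 1 bumps 2 from row 1; 2 bumps 4 from row 2; 4 bumps 5 from row 3; 5 starts row 4. P = [[1, 3], [2], [4], [5]].

So P = [[1, 3], [2], [4], [5]], Q = [[1, 4], [2], [3], [5]].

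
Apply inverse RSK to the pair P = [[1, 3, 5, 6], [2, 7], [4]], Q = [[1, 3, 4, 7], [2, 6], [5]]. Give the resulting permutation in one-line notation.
Reverse the RSK construction: for i from n down to 1, find the cell of Q containing i, remove the entry at that cell from P, and reverse-bump it up through P; the value ejected from row 1 is w(i).

Step i=7: Q has 7 at row 1, column 4; remove that cell from P, ejecting 6. So w(7) = 6. P is now [[1, 3, 5], [2, 7], [4]].
Step i=6: Q has 6 at row 2, column 2; remove 7 from row 2 of P and reverse-bump: 7 enters row 1 and ejects 5. So w(6) = 5. P is now [[1, 3, 7], [2], [4]].
Step i=5: Q has 5 at row 3, column 1; remove 4 from row 3 of P and reverse-bump: 4 enters row 2 and ejects 2; 2 enters row 1 and ejects 1. So w(5) = 1. P is now [[2, 3, 7], [4]].
Step i=4: Q has 4 at row 1, column 3; remove that cell from P, ejecting 7. So w(4) = 7. P is now [[2, 3], [4]].
Step i=3: Q has 3 at row 1, column 2; remove that cell from P, ejecting 3. So w(3) = 3. P is now [[2], [4]].
Step i=2: Q has 2 at row 2, column 1; remove 4 from row 2 of P and reverse-bump: 4 enters row 1 and ejects 2. So w(2) = 2. P is now [[4]].
Step i=1: Q has 1 at row 1, column 1; remove that cell from P, ejecting 4. So w(1) = 4. P is now [].

So w = 4 2 3 7 1 5 6.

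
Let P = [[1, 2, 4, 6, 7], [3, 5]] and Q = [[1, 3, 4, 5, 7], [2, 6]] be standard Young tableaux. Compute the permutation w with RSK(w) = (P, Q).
3 1 2 5 6 4 7

Reverse the RSK construction: for i from n down to 1, find the cell of Q containing i, remove the entry at that cell from P, and reverse-bump it up through P; the value ejected from row 1 is w(i).

Step i=7: Q has 7 at row 1, column 5; remove that cell from P, ejecting 7. So w(7) = 7. P is now [[1, 2, 4, 6], [3, 5]].
Step i=6: Q has 6 at row 2, column 2; remove 5 from row 2 of P and reverse-bump: 5 enters row 1 and ejects 4. So w(6) = 4. P is now [[1, 2, 5, 6], [3]].
Step i=5: Q has 5 at row 1, column 4; remove that cell from P, ejecting 6. So w(5) = 6. P is now [[1, 2, 5], [3]].
Step i=4: Q has 4 at row 1, column 3; remove that cell from P, ejecting 5. So w(4) = 5. P is now [[1, 2], [3]].
Step i=3: Q has 3 at row 1, column 2; remove that cell from P, ejecting 2. So w(3) = 2. P is now [[1], [3]].
Step i=2: Q has 2 at row 2, column 1; remove 3 from row 2 of P and reverse-bump: 3 enters row 1 and ejects 1. So w(2) = 1. P is now [[3]].
Step i=1: Q has 1 at row 1, column 1; remove that cell from P, ejecting 3. So w(1) = 3. P is now [].

So w = 3 1 2 5 6 4 7.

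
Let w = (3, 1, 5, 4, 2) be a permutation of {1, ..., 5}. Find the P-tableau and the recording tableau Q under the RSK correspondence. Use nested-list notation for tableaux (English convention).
P = [[1, 2], [3, 4], [5]], Q = [[1, 3], [2, 4], [5]]

Insert each entry of the permutation into P by Schensted row insertion, recording in Q the position of each new cell.

Insert 3: appended to row 1. P = [[3]].
Insert 1: 1 bumps 3 from row 1; 3 starts row 2. P = [[1], [3]].
Insert 5: appended to row 1. P = [[1, 5], [3]].
Insert 4: 4 bumps 5 from row 1; 5 appends to row 2. P = [[1, 4], [3, 5]].
Insert 2: 2 bumps 4 from row 1; 4 bumps 5 from row 2; 5 starts row 3. P = [[1, 2], [3, 4], [5]].

So P = [[1, 2], [3, 4], [5]], Q = [[1, 3], [2, 4], [5]].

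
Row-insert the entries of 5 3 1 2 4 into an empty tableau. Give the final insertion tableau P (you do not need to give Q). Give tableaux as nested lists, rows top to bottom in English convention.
Insert 5: appended to row 1. P = [[5]].
Insert 3: 3 bumps 5 from row 1; 5 starts row 2. P = [[3], [5]].
Insert 1: 1 bumps 3 from row 1; 3 bumps 5 from row 2; 5 starts row 3. P = [[1], [3], [5]].
Insert 2: appended to row 1. P = [[1, 2], [3], [5]].
Insert 4: appended to row 1. P = [[1, 2, 4], [3], [5]].

So P = [[1, 2, 4], [3], [5]].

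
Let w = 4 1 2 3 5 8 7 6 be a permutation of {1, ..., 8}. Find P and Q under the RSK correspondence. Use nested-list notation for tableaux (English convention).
P = [[1, 2, 3, 5, 6], [4, 7], [8]], Q = [[1, 3, 4, 5, 6], [2, 7], [8]]

Insert each entry of the permutation into P by Schensted row insertion, recording in Q the position of each new cell.

Insert 4: appended to row 1. P = [[4]].
Insert 1: 1 bumps 4 from row 1; 4 starts row 2. P = [[1], [4]].
Insert 2: appended to row 1. P = [[1, 2], [4]].
Insert 3: appended to row 1. P = [[1, 2, 3], [4]].
Insert 5: appended to row 1. P = [[1, 2, 3, 5], [4]].
Insert 8: appended to row 1. P = [[1, 2, 3, 5, 8], [4]].
Insert 7: 7 bumps 8 from row 1; 8 appends to row 2. P = [[1, 2, 3, 5, 7], [4, 8]].
Insert 6: 6 bumps 7 from row 1; 7 bumps 8 from row 2; 8 starts row 3. P = [[1, 2, 3, 5, 6], [4, 7], [8]].

So P = [[1, 2, 3, 5, 6], [4, 7], [8]], Q = [[1, 3, 4, 5, 6], [2, 7], [8]].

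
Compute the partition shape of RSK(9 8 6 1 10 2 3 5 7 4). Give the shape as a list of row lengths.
RSK row insertion gives P = [[1, 2, 3, 4, 7], [5, 10], [6], [8], [9]], which has shape [5, 2, 1, 1, 1].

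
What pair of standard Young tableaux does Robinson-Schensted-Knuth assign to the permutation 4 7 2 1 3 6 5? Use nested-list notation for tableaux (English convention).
P = [[1, 3, 5], [2, 6], [4, 7]], Q = [[1, 2, 6], [3, 5], [4, 7]]

Insert each entry of the permutation into P by Schensted row insertion, recording in Q the position of each new cell.

Insert 4: appended to row 1. P = [[4]].
Insert 7: appended to row 1. P = [[4, 7]].
Insert 2: 2 bumps 4 from row 1; 4 starts row 2. P = [[2, 7], [4]].
Insert 1: 1 bumps 2 from row 1; 2 bumps 4 from row 2; 4 starts row 3. P = [[1, 7], [2], [4]].
Insert 3: 3 bumps 7 from row 1; 7 appends to row 2. P = [[1, 3], [2, 7], [4]].
Insert 6: appended to row 1. P = [[1, 3, 6], [2, 7], [4]].
Insert 5: 5 bumps 6 from row 1; 6 bumps 7 from row 2; 7 appends to row 3. P = [[1, 3, 5], [2, 6], [4, 7]].

So P = [[1, 3, 5], [2, 6], [4, 7]], Q = [[1, 2, 6], [3, 5], [4, 7]].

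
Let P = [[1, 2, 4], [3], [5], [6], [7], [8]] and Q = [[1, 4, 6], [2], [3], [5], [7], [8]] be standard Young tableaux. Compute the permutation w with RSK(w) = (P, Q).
Reverse the RSK construction: for i from n down to 1, find the cell of Q containing i, remove the entry at that cell from P, and reverse-bump it up through P; the value ejected from row 1 is w(i).

Step i=8: Q has 8 at row 6, column 1; remove 8 from row 6 of P and reverse-bump: 8 enters row 5 and ejects 7; 7 enters row 4 and ejects 6; 6 enters row 3 and ejects 5; 5 enters row 2 and ejects 3; 3 enters row 1 and ejects 2. So w(8) = 2. P is now [[1, 3, 4], [5], [6], [7], [8]].
Step i=7: Q has 7 at row 5, column 1; remove 8 from row 5 of P and reverse-bump: 8 enters row 4 and ejects 7; 7 enters row 3 and ejects 6; 6 enters row 2 and ejects 5; 5 enters row 1 and ejects 4. So w(7) = 4. P is now [[1, 3, 5], [6], [7], [8]].
Step i=6: Q has 6 at row 1, column 3; remove that cell from P, ejecting 5. So w(6) = 5. P is now [[1, 3], [6], [7], [8]].
Step i=5: Q has 5 at row 4, column 1; remove 8 from row 4 of P and reverse-bump: 8 enters row 3 and ejects 7; 7 enters row 2 and ejects 6; 6 enters row 1 and ejects 3. So w(5) = 3. P is now [[1, 6], [7], [8]].
Step i=4: Q has 4 at row 1, column 2; remove that cell from P, ejecting 6. So w(4) = 6. P is now [[1], [7], [8]].
Step i=3: Q has 3 at row 3, column 1; remove 8 from row 3 of P and reverse-bump: 8 enters row 2 and ejects 7; 7 enters row 1 and ejects 1. So w(3) = 1. P is now [[7], [8]].
Step i=2: Q has 2 at row 2, column 1; remove 8 from row 2 of P and reverse-bump: 8 enters row 1 and ejects 7. So w(2) = 7. P is now [[8]].
Step i=1: Q has 1 at row 1, column 1; remove that cell from P, ejecting 8. So w(1) = 8. P is now [].

So w = 8 7 1 6 3 5 4 2.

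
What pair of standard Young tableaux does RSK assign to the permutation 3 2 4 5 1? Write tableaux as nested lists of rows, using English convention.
Insert each entry of the permutation into P by Schensted row insertion, recording in Q the position of each new cell.

Insert 3: appended to row 1. P = [[3]].
Insert 2: 2 bumps 3 from row 1; 3 starts row 2. P = [[2], [3]].
Insert 4: appended to row 1. P = [[2, 4], [3]].
Insert 5: appended to row 1. P = [[2, 4, 5], [3]].
Insert 1: 1 bumps 2 from row 1; 2 bumps 3 from row 2; 3 starts row 3. P = [[1, 4, 5], [2], [3]].

So P = [[1, 4, 5], [2], [3]], Q = [[1, 3, 4], [2], [5]].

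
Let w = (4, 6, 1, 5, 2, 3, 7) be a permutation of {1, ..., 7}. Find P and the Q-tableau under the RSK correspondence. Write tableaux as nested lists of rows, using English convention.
P = [[1, 2, 3, 7], [4, 5], [6]], Q = [[1, 2, 6, 7], [3, 4], [5]]

Insert each entry of the permutation into P by Schensted row insertion, recording in Q the position of each new cell.

Insert 4: appended to row 1. P = [[4]], Q = [[1]].
Insert 6: appended to row 1. P = [[4, 6]], Q = [[1, 2]].
Insert 1: 1 bumps 4 from row 1; 4 starts row 2. P = [[1, 6], [4]], Q = [[1, 2], [3]].
Insert 5: 5 bumps 6 from row 1; 6 appends to row 2. P = [[1, 5], [4, 6]], Q = [[1, 2], [3, 4]].
Insert 2: 2 bumps 5 from row 1; 5 bumps 6 from row 2; 6 starts row 3. P = [[1, 2], [4, 5], [6]], Q = [[1, 2], [3, 4], [5]].
Insert 3: appended to row 1. P = [[1, 2, 3], [4, 5], [6]], Q = [[1, 2, 6], [3, 4], [5]].
Insert 7: appended to row 1. P = [[1, 2, 3, 7], [4, 5], [6]], Q = [[1, 2, 6, 7], [3, 4], [5]].

So P = [[1, 2, 3, 7], [4, 5], [6]], Q = [[1, 2, 6, 7], [3, 4], [5]].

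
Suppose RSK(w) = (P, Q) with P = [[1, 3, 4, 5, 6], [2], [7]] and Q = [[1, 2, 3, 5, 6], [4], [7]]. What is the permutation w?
2 3 7 4 5 6 1

Reverse RSK: for i = n, n-1, ..., 1, locate i in Q, remove the corresponding corner cell from P, and reverse-bump its entry up through P; the value ejected from row 1 is w(i).

So w = 2 3 7 4 5 6 1.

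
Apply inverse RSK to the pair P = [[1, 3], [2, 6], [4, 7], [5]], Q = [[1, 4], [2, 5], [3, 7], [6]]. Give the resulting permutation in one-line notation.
5 4 2 7 6 1 3

Reverse the RSK construction: for i from n down to 1, find the cell of Q containing i, remove the entry at that cell from P, and reverse-bump it up through P; the value ejected from row 1 is w(i).

Step i=7: Q has 7 at row 3, column 2; remove 7 from row 3 of P and reverse-bump: 7 enters row 2 and ejects 6; 6 enters row 1 and ejects 3. So w(7) = 3. P is now [[1, 6], [2, 7], [4], [5]].
Step i=6: Q has 6 at row 4, column 1; remove 5 from row 4 of P and reverse-bump: 5 enters row 3 and ejects 4; 4 enters row 2 and ejects 2; 2 enters row 1 and ejects 1. So w(6) = 1. P is now [[2, 6], [4, 7], [5]].
Step i=5: Q has 5 at row 2, column 2; remove 7 from row 2 of P and reverse-bump: 7 enters row 1 and ejects 6. So w(5) = 6. P is now [[2, 7], [4], [5]].
Step i=4: Q has 4 at row 1, column 2; remove that cell from P, ejecting 7. So w(4) = 7. P is now [[2], [4], [5]].
Step i=3: Q has 3 at row 3, column 1; remove 5 from row 3 of P and reverse-bump: 5 enters row 2 and ejects 4; 4 enters row 1 and ejects 2. So w(3) = 2. P is now [[4], [5]].
Step i=2: Q has 2 at row 2, column 1; remove 5 from row 2 of P and reverse-bump: 5 enters row 1 and ejects 4. So w(2) = 4. P is now [[5]].
Step i=1: Q has 1 at row 1, column 1; remove that cell from P, ejecting 5. So w(1) = 5. P is now [].

So w = 5 4 2 7 6 1 3.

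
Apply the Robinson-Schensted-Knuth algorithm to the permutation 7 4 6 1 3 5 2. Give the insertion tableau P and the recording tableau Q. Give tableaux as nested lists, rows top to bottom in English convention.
P = [[1, 2, 5], [3, 6], [4], [7]], Q = [[1, 3, 6], [2, 5], [4], [7]]

Insert each entry of the permutation into P by Schensted row insertion, recording in Q the position of each new cell.

Insert 7: appended to row 1. P = [[7]].
Insert 4: 4 bumps 7 from row 1; 7 starts row 2. P = [[4], [7]].
Insert 6: appended to row 1. P = [[4, 6], [7]].
Insert 1: 1 bumps 4 from row 1; 4 bumps 7 from row 2; 7 starts row 3. P = [[1, 6], [4], [7]].
Insert 3: 3 bumps 6 from row 1; 6 appends to row 2. P = [[1, 3], [4, 6], [7]].
Insert 5: appended to row 1. P = [[1, 3, 5], [4, 6], [7]].
Insert 2: 2 bumps 3 from row 1; 3 bumps 4 from row 2; 4 bumps 7 from row 3; 7 starts row 4. P = [[1, 2, 5], [3, 6], [4], [7]].

So P = [[1, 2, 5], [3, 6], [4], [7]], Q = [[1, 3, 6], [2, 5], [4], [7]].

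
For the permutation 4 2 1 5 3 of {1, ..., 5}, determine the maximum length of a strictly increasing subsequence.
2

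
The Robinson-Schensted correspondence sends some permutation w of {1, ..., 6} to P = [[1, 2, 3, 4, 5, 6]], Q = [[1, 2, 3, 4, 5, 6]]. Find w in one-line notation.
Reverse RSK: for i = n, n-1, ..., 1, locate i in Q, remove the corresponding corner cell from P, and reverse-bump its entry up through P; the value ejected from row 1 is w(i).

So w = 1 2 3 4 5 6.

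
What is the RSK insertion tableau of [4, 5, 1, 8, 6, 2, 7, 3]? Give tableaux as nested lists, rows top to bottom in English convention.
P = [[1, 2, 3, 7], [4, 5, 6], [8]]

Insert 4: appended to row 1. P = [[4]].
Insert 5: appended to row 1. P = [[4, 5]].
Insert 1: 1 bumps 4 from row 1; 4 starts row 2. P = [[1, 5], [4]].
Insert 8: appended to row 1. P = [[1, 5, 8], [4]].
Insert 6: 6 bumps 8 from row 1; 8 appends to row 2. P = [[1, 5, 6], [4, 8]].
Insert 2: 2 bumps 5 from row 1; 5 bumps 8 from row 2; 8 starts row 3. P = [[1, 2, 6], [4, 5], [8]].
Insert 7: appended to row 1. P = [[1, 2, 6, 7], [4, 5], [8]].
Insert 3: 3 bumps 6 from row 1; 6 appends to row 2. P = [[1, 2, 3, 7], [4, 5, 6], [8]].

So P = [[1, 2, 3, 7], [4, 5, 6], [8]].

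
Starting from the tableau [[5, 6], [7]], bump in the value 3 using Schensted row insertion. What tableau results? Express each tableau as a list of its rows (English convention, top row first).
[[3, 6], [5], [7]]

In row 1, 3 replaces 5 (the leftmost entry greater than 3); 5 is bumped to row 2. In row 2, 5 replaces 7 (the leftmost entry greater than 5); 7 is bumped to row 3. 7 starts a new row 3. The new tableau is [[3, 6], [5], [7]].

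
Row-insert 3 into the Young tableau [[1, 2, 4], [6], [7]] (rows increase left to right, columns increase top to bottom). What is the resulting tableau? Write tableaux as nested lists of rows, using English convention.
[[1, 2, 3], [4], [6], [7]]

In row 1, 3 replaces 4 (the leftmost entry greater than 3); 4 is bumped to row 2. In row 2, 4 replaces 6 (the leftmost entry greater than 4); 6 is bumped to row 3. In row 3, 6 replaces 7 (the leftmost entry greater than 6); 7 is bumped to row 4. 7 starts a new row 4. The new tableau is [[1, 2, 3], [4], [6], [7]].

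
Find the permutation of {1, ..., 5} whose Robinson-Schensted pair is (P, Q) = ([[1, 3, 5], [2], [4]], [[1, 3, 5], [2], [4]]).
Reverse the RSK construction: for i from n down to 1, find the cell of Q containing i, remove the entry at that cell from P, and reverse-bump it up through P; the value ejected from row 1 is w(i).

Step i=5: Q has 5 at row 1, column 3; remove that cell from P, ejecting 5. So w(5) = 5. P is now [[1, 3], [2], [4]].
Step i=4: Q has 4 at row 3, column 1; remove 4 from row 3 of P and reverse-bump: 4 enters row 2 and ejects 2; 2 enters row 1 and ejects 1. So w(4) = 1. P is now [[2, 3], [4]].
Step i=3: Q has 3 at row 1, column 2; remove that cell from P, ejecting 3. So w(3) = 3. P is now [[2], [4]].
Step i=2: Q has 2 at row 2, column 1; remove 4 from row 2 of P and reverse-bump: 4 enters row 1 and ejects 2. So w(2) = 2. P is now [[4]].
Step i=1: Q has 1 at row 1, column 1; remove that cell from P, ejecting 4. So w(1) = 4. P is now [].

So w = 4 2 3 1 5.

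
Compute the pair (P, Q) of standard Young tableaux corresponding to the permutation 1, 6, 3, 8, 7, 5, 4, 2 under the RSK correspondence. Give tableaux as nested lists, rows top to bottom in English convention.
Insert each entry of the permutation into P by Schensted row insertion, recording in Q the position of each new cell.

Insert 1: appended to row 1. P = [[1]].
Insert 6: appended to row 1. P = [[1, 6]].
Insert 3: 3 bumps 6 from row 1; 6 starts row 2. P = [[1, 3], [6]].
Insert 8: appended to row 1. P = [[1, 3, 8], [6]].
Insert 7: 7 bumps 8 from row 1; 8 appends to row 2. P = [[1, 3, 7], [6, 8]].
Insert 5: 5 bumps 7 from row 1; 7 bumps 8 from row 2; 8 starts row 3. P = [[1, 3, 5], [6, 7], [8]].
Insert 4: 4 bumps 5 from row 1; 5 bumps 6 from row 2; 6 bumps 8 from row 3; 8 starts row 4. P = [[1, 3, 4], [5, 7], [6], [8]].
Insert 2: 2 bumps 3 from row 1; 3 bumps 5 from row 2; 5 bumps 6 from row 3; 6 bumps 8 from row 4; 8 starts row 5. P = [[1, 2, 4], [3, 7], [5], [6], [8]].

So P = [[1, 2, 4], [3, 7], [5], [6], [8]], Q = [[1, 2, 4], [3, 5], [6], [7], [8]].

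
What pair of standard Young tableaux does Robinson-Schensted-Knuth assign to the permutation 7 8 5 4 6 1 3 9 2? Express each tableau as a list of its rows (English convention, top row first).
P = [[1, 2, 9], [3, 6], [4, 8], [5], [7]], Q = [[1, 2, 8], [3, 5], [4, 7], [6], [9]]

Insert each entry of the permutation into P by Schensted row insertion, recording in Q the position of each new cell.

Insert 7: appended to row 1. P = [[7]].
Insert 8: appended to row 1. P = [[7, 8]].
Insert 5: 5 bumps 7 from row 1; 7 starts row 2. P = [[5, 8], [7]].
Insert 4: 4 bumps 5 from row 1; 5 bumps 7 from row 2; 7 starts row 3. P = [[4, 8], [5], [7]].
Insert 6: 6 bumps 8 from row 1; 8 appends to row 2. P = [[4, 6], [5, 8], [7]].
Insert 1: 1 bumps 4 from row 1; 4 bumps 5 from row 2; 5 bumps 7 from row 3; 7 starts row 4. P = [[1, 6], [4, 8], [5], [7]].
Insert 3: 3 bumps 6 from row 1; 6 bumps 8 from row 2; 8 appends to row 3. P = [[1, 3], [4, 6], [5, 8], [7]].
Insert 9: appended to row 1. P = [[1, 3, 9], [4, 6], [5, 8], [7]].
Insert 2: 2 bumps 3 from row 1; 3 bumps 4 from row 2; 4 bumps 5 from row 3; 5 bumps 7 from row 4; 7 starts row 5. P = [[1, 2, 9], [3, 6], [4, 8], [5], [7]].

So P = [[1, 2, 9], [3, 6], [4, 8], [5], [7]], Q = [[1, 2, 8], [3, 5], [4, 7], [6], [9]].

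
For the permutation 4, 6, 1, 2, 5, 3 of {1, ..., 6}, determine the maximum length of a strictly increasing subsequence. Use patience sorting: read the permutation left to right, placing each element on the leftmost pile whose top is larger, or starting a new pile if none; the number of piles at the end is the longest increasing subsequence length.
3

4: new pile. tops = [4]
6: new pile. tops = [4, 6]
1: onto pile 1 (replacing 4). tops = [1, 6]
2: onto pile 2 (replacing 6). tops = [1, 2]
5: new pile. tops = [1, 2, 5]
3: onto pile 3 (replacing 5). tops = [1, 2, 3]

3 piles, so the longest increasing subsequence has length 3.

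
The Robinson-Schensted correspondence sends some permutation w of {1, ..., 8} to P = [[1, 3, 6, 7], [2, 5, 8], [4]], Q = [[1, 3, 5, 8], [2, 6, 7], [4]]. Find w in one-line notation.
4 2 5 1 8 3 6 7

Reverse the RSK construction: for i from n down to 1, find the cell of Q containing i, remove the entry at that cell from P, and reverse-bump it up through P; the value ejected from row 1 is w(i).

Step i=8: Q has 8 at row 1, column 4; remove that cell from P, ejecting 7. So w(8) = 7. P is now [[1, 3, 6], [2, 5, 8], [4]].
Step i=7: Q has 7 at row 2, column 3; remove 8 from row 2 of P and reverse-bump: 8 enters row 1 and ejects 6. So w(7) = 6. P is now [[1, 3, 8], [2, 5], [4]].
Step i=6: Q has 6 at row 2, column 2; remove 5 from row 2 of P and reverse-bump: 5 enters row 1 and ejects 3. So w(6) = 3. P is now [[1, 5, 8], [2], [4]].
Step i=5: Q has 5 at row 1, column 3; remove that cell from P, ejecting 8. So w(5) = 8. P is now [[1, 5], [2], [4]].
Step i=4: Q has 4 at row 3, column 1; remove 4 from row 3 of P and reverse-bump: 4 enters row 2 and ejects 2; 2 enters row 1 and ejects 1. So w(4) = 1. P is now [[2, 5], [4]].
Step i=3: Q has 3 at row 1, column 2; remove that cell from P, ejecting 5. So w(3) = 5. P is now [[2], [4]].
Step i=2: Q has 2 at row 2, column 1; remove 4 from row 2 of P and reverse-bump: 4 enters row 1 and ejects 2. So w(2) = 2. P is now [[4]].
Step i=1: Q has 1 at row 1, column 1; remove that cell from P, ejecting 4. So w(1) = 4. P is now [].

So w = 4 2 5 1 8 3 6 7.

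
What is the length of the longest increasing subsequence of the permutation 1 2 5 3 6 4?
4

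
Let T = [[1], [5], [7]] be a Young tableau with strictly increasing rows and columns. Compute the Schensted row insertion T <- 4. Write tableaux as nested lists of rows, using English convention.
[[1, 4], [5], [7]]

4 is larger than every entry of row 1, so it is appended to row 1. The new tableau is [[1, 4], [5], [7]].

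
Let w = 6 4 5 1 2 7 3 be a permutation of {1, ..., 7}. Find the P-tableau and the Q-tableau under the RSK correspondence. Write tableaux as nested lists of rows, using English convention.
Insert each entry of the permutation into P by Schensted row insertion, recording in Q the position of each new cell.

Insert 6: appended to row 1. P = [[6]].
Insert 4: 4 bumps 6 from row 1; 6 starts row 2. P = [[4], [6]].
Insert 5: appended to row 1. P = [[4, 5], [6]].
Insert 1: 1 bumps 4 from row 1; 4 bumps 6 from row 2; 6 starts row 3. P = [[1, 5], [4], [6]].
Insert 2: 2 bumps 5 from row 1; 5 appends to row 2. P = [[1, 2], [4, 5], [6]].
Insert 7: appended to row 1. P = [[1, 2, 7], [4, 5], [6]].
Insert 3: 3 bumps 7 from row 1; 7 appends to row 2. P = [[1, 2, 3], [4, 5, 7], [6]].

So P = [[1, 2, 3], [4, 5, 7], [6]], Q = [[1, 3, 6], [2, 5, 7], [4]].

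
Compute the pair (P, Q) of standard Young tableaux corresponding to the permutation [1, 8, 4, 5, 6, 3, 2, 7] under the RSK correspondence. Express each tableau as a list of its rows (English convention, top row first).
P = [[1, 2, 5, 6, 7], [3], [4], [8]], Q = [[1, 2, 4, 5, 8], [3], [6], [7]]

Insert each entry of the permutation into P by Schensted row insertion, recording in Q the position of each new cell.

Insert 1: appended to row 1. P = [[1]].
Insert 8: appended to row 1. P = [[1, 8]].
Insert 4: 4 bumps 8 from row 1; 8 starts row 2. P = [[1, 4], [8]].
Insert 5: appended to row 1. P = [[1, 4, 5], [8]].
Insert 6: appended to row 1. P = [[1, 4, 5, 6], [8]].
Insert 3: 3 bumps 4 from row 1; 4 bumps 8 from row 2; 8 starts row 3. P = [[1, 3, 5, 6], [4], [8]].
Insert 2: 2 bumps 3 from row 1; 3 bumps 4 from row 2; 4 bumps 8 from row 3; 8 starts row 4. P = [[1, 2, 5, 6], [3], [4], [8]].
Insert 7: appended to row 1. P = [[1, 2, 5, 6, 7], [3], [4], [8]].

So P = [[1, 2, 5, 6, 7], [3], [4], [8]], Q = [[1, 2, 4, 5, 8], [3], [6], [7]].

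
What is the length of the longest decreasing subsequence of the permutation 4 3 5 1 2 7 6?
3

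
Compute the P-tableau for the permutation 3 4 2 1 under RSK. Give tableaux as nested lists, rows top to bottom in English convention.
Insert 3: appended to row 1. P = [[3]].
Insert 4: appended to row 1. P = [[3, 4]].
Insert 2: 2 bumps 3 from row 1; 3 starts row 2. P = [[2, 4], [3]].
Insert 1: 1 bumps 2 from row 1; 2 bumps 3 from row 2; 3 starts row 3. P = [[1, 4], [2], [3]].

So P = [[1, 4], [2], [3]].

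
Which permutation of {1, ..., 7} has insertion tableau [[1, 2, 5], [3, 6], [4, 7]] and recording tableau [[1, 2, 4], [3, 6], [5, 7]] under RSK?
1 4 3 7 2 6 5

Reverse the RSK construction: for i from n down to 1, find the cell of Q containing i, remove the entry at that cell from P, and reverse-bump it up through P; the value ejected from row 1 is w(i).

Step i=7: Q has 7 at row 3, column 2; remove 7 from row 3 of P and reverse-bump: 7 enters row 2 and ejects 6; 6 enters row 1 and ejects 5. So w(7) = 5. P is now [[1, 2, 6], [3, 7], [4]].
Step i=6: Q has 6 at row 2, column 2; remove 7 from row 2 of P and reverse-bump: 7 enters row 1 and ejects 6. So w(6) = 6. P is now [[1, 2, 7], [3], [4]].
Step i=5: Q has 5 at row 3, column 1; remove 4 from row 3 of P and reverse-bump: 4 enters row 2 and ejects 3; 3 enters row 1 and ejects 2. So w(5) = 2. P is now [[1, 3, 7], [4]].
Step i=4: Q has 4 at row 1, column 3; remove that cell from P, ejecting 7. So w(4) = 7. P is now [[1, 3], [4]].
Step i=3: Q has 3 at row 2, column 1; remove 4 from row 2 of P and reverse-bump: 4 enters row 1 and ejects 3. So w(3) = 3. P is now [[1, 4]].
Step i=2: Q has 2 at row 1, column 2; remove that cell from P, ejecting 4. So w(2) = 4. P is now [[1]].
Step i=1: Q has 1 at row 1, column 1; remove that cell from P, ejecting 1. So w(1) = 1. P is now [].

So w = 1 4 3 7 2 6 5.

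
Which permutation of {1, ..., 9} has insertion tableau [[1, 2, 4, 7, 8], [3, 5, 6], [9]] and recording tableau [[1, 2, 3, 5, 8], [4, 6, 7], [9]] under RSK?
3 5 6 1 9 2 7 8 4

Reverse the RSK construction: for i from n down to 1, find the cell of Q containing i, remove the entry at that cell from P, and reverse-bump it up through P; the value ejected from row 1 is w(i).

Step i=9: Q has 9 at row 3, column 1; remove 9 from row 3 of P and reverse-bump: 9 enters row 2 and ejects 6; 6 enters row 1 and ejects 4. So w(9) = 4. P is now [[1, 2, 6, 7, 8], [3, 5, 9]].
Step i=8: Q has 8 at row 1, column 5; remove that cell from P, ejecting 8. So w(8) = 8. P is now [[1, 2, 6, 7], [3, 5, 9]].
Step i=7: Q has 7 at row 2, column 3; remove 9 from row 2 of P and reverse-bump: 9 enters row 1 and ejects 7. So w(7) = 7. P is now [[1, 2, 6, 9], [3, 5]].
Step i=6: Q has 6 at row 2, column 2; remove 5 from row 2 of P and reverse-bump: 5 enters row 1 and ejects 2. So w(6) = 2. P is now [[1, 5, 6, 9], [3]].
Step i=5: Q has 5 at row 1, column 4; remove that cell from P, ejecting 9. So w(5) = 9. P is now [[1, 5, 6], [3]].
Step i=4: Q has 4 at row 2, column 1; remove 3 from row 2 of P and reverse-bump: 3 enters row 1 and ejects 1. So w(4) = 1. P is now [[3, 5, 6]].
Step i=3: Q has 3 at row 1, column 3; remove that cell from P, ejecting 6. So w(3) = 6. P is now [[3, 5]].
Step i=2: Q has 2 at row 1, column 2; remove that cell from P, ejecting 5. So w(2) = 5. P is now [[3]].
Step i=1: Q has 1 at row 1, column 1; remove that cell from P, ejecting 3. So w(1) = 3. P is now [].

So w = 3 5 6 1 9 2 7 8 4.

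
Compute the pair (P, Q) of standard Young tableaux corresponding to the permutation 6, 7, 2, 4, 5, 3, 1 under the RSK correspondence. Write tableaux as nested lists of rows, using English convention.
Insert each entry of the permutation into P by Schensted row insertion, recording in Q the position of each new cell.

Insert 6: appended to row 1. P = [[6]].
Insert 7: appended to row 1. P = [[6, 7]].
Insert 2: 2 bumps 6 from row 1; 6 starts row 2. P = [[2, 7], [6]].
Insert 4: 4 bumps 7 from row 1; 7 appends to row 2. P = [[2, 4], [6, 7]].
Insert 5: appended to row 1. P = [[2, 4, 5], [6, 7]].
Insert 3: 3 bumps 4 from row 1; 4 bumps 6 from row 2; 6 starts row 3. P = [[2, 3, 5], [4, 7], [6]].
Insert 1: 1 bumps 2 from row 1; 2 bumps 4 from row 2; 4 bumps 6 from row 3; 6 starts row 4. P = [[1, 3, 5], [2, 7], [4], [6]].

So P = [[1, 3, 5], [2, 7], [4], [6]], Q = [[1, 2, 5], [3, 4], [6], [7]].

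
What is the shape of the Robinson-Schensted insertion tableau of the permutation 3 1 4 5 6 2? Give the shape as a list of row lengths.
[4, 2]

Row-insert each entry into an empty tableau.

After inserting 3: P = [[3]].
After inserting 1: P = [[1], [3]].
After inserting 4: P = [[1, 4], [3]].
After inserting 5: P = [[1, 4, 5], [3]].
After inserting 6: P = [[1, 4, 5, 6], [3]].
After inserting 2: P = [[1, 2, 5, 6], [3, 4]].

The final insertion tableau P = [[1, 2, 5, 6], [3, 4]] has shape [4, 2].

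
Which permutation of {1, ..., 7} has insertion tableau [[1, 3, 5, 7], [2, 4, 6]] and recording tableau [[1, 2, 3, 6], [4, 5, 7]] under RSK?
Reverse RSK: for i = n, n-1, ..., 1, locate i in Q, remove the corresponding corner cell from P, and reverse-bump its entry up through P; the value ejected from row 1 is w(i).

So w = 2 4 6 1 3 7 5.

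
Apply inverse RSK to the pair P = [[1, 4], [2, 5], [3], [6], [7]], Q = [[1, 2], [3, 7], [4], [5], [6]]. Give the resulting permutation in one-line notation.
3 7 6 5 2 1 4

Reverse the RSK construction: for i from n down to 1, find the cell of Q containing i, remove the entry at that cell from P, and reverse-bump it up through P; the value ejected from row 1 is w(i).

Step i=7: Q has 7 at row 2, column 2; remove 5 from row 2 of P and reverse-bump: 5 enters row 1 and ejects 4. So w(7) = 4. P is now [[1, 5], [2], [3], [6], [7]].
Step i=6: Q has 6 at row 5, column 1; remove 7 from row 5 of P and reverse-bump: 7 enters row 4 and ejects 6; 6 enters row 3 and ejects 3; 3 enters row 2 and ejects 2; 2 enters row 1 and ejects 1. So w(6) = 1. P is now [[2, 5], [3], [6], [7]].
Step i=5: Q has 5 at row 4, column 1; remove 7 from row 4 of P and reverse-bump: 7 enters row 3 and ejects 6; 6 enters row 2 and ejects 3; 3 enters row 1 and ejects 2. So w(5) = 2. P is now [[3, 5], [6], [7]].
Step i=4: Q has 4 at row 3, column 1; remove 7 from row 3 of P and reverse-bump: 7 enters row 2 and ejects 6; 6 enters row 1 and ejects 5. So w(4) = 5. P is now [[3, 6], [7]].
Step i=3: Q has 3 at row 2, column 1; remove 7 from row 2 of P and reverse-bump: 7 enters row 1 and ejects 6. So w(3) = 6. P is now [[3, 7]].
Step i=2: Q has 2 at row 1, column 2; remove that cell from P, ejecting 7. So w(2) = 7. P is now [[3]].
Step i=1: Q has 1 at row 1, column 1; remove that cell from P, ejecting 3. So w(1) = 3. P is now [].

So w = 3 7 6 5 2 1 4.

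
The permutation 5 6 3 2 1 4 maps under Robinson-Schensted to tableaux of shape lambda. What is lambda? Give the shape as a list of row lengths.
Row-insert each entry into an empty tableau.

After inserting 5: P = [[5]].
After inserting 6: P = [[5, 6]].
After inserting 3: P = [[3, 6], [5]].
After inserting 2: P = [[2, 6], [3], [5]].
After inserting 1: P = [[1, 6], [2], [3], [5]].
After inserting 4: P = [[1, 4], [2, 6], [3], [5]].

The final insertion tableau P = [[1, 4], [2, 6], [3], [5]] has shape [2, 2, 1, 1].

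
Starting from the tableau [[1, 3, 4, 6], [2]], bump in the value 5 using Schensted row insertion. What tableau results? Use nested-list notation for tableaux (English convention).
In row 1, 5 replaces 6 (the leftmost entry greater than 5); 6 is bumped to row 2. 6 is appended to row 2. The new tableau is [[1, 3, 4, 5], [2, 6]].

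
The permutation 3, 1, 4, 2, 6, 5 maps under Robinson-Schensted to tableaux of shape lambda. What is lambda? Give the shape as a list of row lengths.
[3, 3]

Row-insert each entry into an empty tableau.

After inserting 3: P = [[3]].
After inserting 1: P = [[1], [3]].
After inserting 4: P = [[1, 4], [3]].
After inserting 2: P = [[1, 2], [3, 4]].
After inserting 6: P = [[1, 2, 6], [3, 4]].
After inserting 5: P = [[1, 2, 5], [3, 4, 6]].

The final insertion tableau P = [[1, 2, 5], [3, 4, 6]] has shape [3, 3].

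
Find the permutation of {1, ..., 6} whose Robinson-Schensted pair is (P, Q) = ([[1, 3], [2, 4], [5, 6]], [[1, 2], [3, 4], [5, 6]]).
5 6 2 4 1 3

Reverse the RSK construction: for i from n down to 1, find the cell of Q containing i, remove the entry at that cell from P, and reverse-bump it up through P; the value ejected from row 1 is w(i).

Step i=6: Q has 6 at row 3, column 2; remove 6 from row 3 of P and reverse-bump: 6 enters row 2 and ejects 4; 4 enters row 1 and ejects 3. So w(6) = 3. P is now [[1, 4], [2, 6], [5]].
Step i=5: Q has 5 at row 3, column 1; remove 5 from row 3 of P and reverse-bump: 5 enters row 2 and ejects 2; 2 enters row 1 and ejects 1. So w(5) = 1. P is now [[2, 4], [5, 6]].
Step i=4: Q has 4 at row 2, column 2; remove 6 from row 2 of P and reverse-bump: 6 enters row 1 and ejects 4. So w(4) = 4. P is now [[2, 6], [5]].
Step i=3: Q has 3 at row 2, column 1; remove 5 from row 2 of P and reverse-bump: 5 enters row 1 and ejects 2. So w(3) = 2. P is now [[5, 6]].
Step i=2: Q has 2 at row 1, column 2; remove that cell from P, ejecting 6. So w(2) = 6. P is now [[5]].
Step i=1: Q has 1 at row 1, column 1; remove that cell from P, ejecting 5. So w(1) = 5. P is now [].

So w = 5 6 2 4 1 3.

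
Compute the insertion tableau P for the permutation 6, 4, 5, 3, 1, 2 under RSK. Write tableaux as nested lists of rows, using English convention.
Insert 6: appended to row 1. P = [[6]].
Insert 4: 4 bumps 6 from row 1; 6 starts row 2. P = [[4], [6]].
Insert 5: appended to row 1. P = [[4, 5], [6]].
Insert 3: 3 bumps 4 from row 1; 4 bumps 6 from row 2; 6 starts row 3. P = [[3, 5], [4], [6]].
Insert 1: 1 bumps 3 from row 1; 3 bumps 4 from row 2; 4 bumps 6 from row 3; 6 starts row 4. P = [[1, 5], [3], [4], [6]].
Insert 2: 2 bumps 5 from row 1; 5 appends to row 2. P = [[1, 2], [3, 5], [4], [6]].

So P = [[1, 2], [3, 5], [4], [6]].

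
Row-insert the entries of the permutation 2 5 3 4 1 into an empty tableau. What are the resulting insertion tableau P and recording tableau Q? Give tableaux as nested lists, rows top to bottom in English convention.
Insert each entry of the permutation into P by Schensted row insertion, recording in Q the position of each new cell.

Insert 2: appended to row 1. P = [[2]].
Insert 5: appended to row 1. P = [[2, 5]].
Insert 3: 3 bumps 5 from row 1; 5 starts row 2. P = [[2, 3], [5]].
Insert 4: appended to row 1. P = [[2, 3, 4], [5]].
Insert 1: 1 bumps 2 from row 1; 2 bumps 5 from row 2; 5 starts row 3. P = [[1, 3, 4], [2], [5]].

So P = [[1, 3, 4], [2], [5]], Q = [[1, 2, 4], [3], [5]].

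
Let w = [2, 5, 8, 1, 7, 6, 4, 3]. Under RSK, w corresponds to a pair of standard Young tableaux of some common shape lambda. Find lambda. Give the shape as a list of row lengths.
Row-insert each entry into an empty tableau.

After inserting 2: P = [[2]].
After inserting 5: P = [[2, 5]].
After inserting 8: P = [[2, 5, 8]].
After inserting 1: P = [[1, 5, 8], [2]].
After inserting 7: P = [[1, 5, 7], [2, 8]].
After inserting 6: P = [[1, 5, 6], [2, 7], [8]].
After inserting 4: P = [[1, 4, 6], [2, 5], [7], [8]].
After inserting 3: P = [[1, 3, 6], [2, 4], [5], [7], [8]].

The final insertion tableau P = [[1, 3, 6], [2, 4], [5], [7], [8]] has shape [3, 2, 1, 1, 1].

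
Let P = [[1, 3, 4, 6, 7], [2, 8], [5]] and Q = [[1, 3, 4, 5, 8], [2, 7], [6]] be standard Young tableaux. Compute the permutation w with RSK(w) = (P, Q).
5 2 3 4 8 1 6 7

Reverse the RSK construction: for i from n down to 1, find the cell of Q containing i, remove the entry at that cell from P, and reverse-bump it up through P; the value ejected from row 1 is w(i).

Step i=8: Q has 8 at row 1, column 5; remove that cell from P, ejecting 7. So w(8) = 7. P is now [[1, 3, 4, 6], [2, 8], [5]].
Step i=7: Q has 7 at row 2, column 2; remove 8 from row 2 of P and reverse-bump: 8 enters row 1 and ejects 6. So w(7) = 6. P is now [[1, 3, 4, 8], [2], [5]].
Step i=6: Q has 6 at row 3, column 1; remove 5 from row 3 of P and reverse-bump: 5 enters row 2 and ejects 2; 2 enters row 1 and ejects 1. So w(6) = 1. P is now [[2, 3, 4, 8], [5]].
Step i=5: Q has 5 at row 1, column 4; remove that cell from P, ejecting 8. So w(5) = 8. P is now [[2, 3, 4], [5]].
Step i=4: Q has 4 at row 1, column 3; remove that cell from P, ejecting 4. So w(4) = 4. P is now [[2, 3], [5]].
Step i=3: Q has 3 at row 1, column 2; remove that cell from P, ejecting 3. So w(3) = 3. P is now [[2], [5]].
Step i=2: Q has 2 at row 2, column 1; remove 5 from row 2 of P and reverse-bump: 5 enters row 1 and ejects 2. So w(2) = 2. P is now [[5]].
Step i=1: Q has 1 at row 1, column 1; remove that cell from P, ejecting 5. So w(1) = 5. P is now [].

So w = 5 2 3 4 8 1 6 7.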